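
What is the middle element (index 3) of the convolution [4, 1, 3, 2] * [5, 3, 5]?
Use y[k] = Σ_i a[i]·b[k-i] at k=3. y[3] = 1×5 + 3×3 + 2×5 = 24

24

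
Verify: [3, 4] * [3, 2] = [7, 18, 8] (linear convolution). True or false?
Recompute linear convolution of [3, 4] and [3, 2]: y[0] = 3×3 = 9; y[1] = 3×2 + 4×3 = 18; y[2] = 4×2 = 8 → [9, 18, 8]. Compare to given [7, 18, 8]: they differ at index 0: given 7, correct 9, so answer: No

No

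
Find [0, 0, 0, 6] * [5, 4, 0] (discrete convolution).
y[0] = 0×5 = 0; y[1] = 0×4 + 0×5 = 0; y[2] = 0×0 + 0×4 + 0×5 = 0; y[3] = 0×0 + 0×4 + 6×5 = 30; y[4] = 0×0 + 6×4 = 24; y[5] = 6×0 = 0

[0, 0, 0, 30, 24, 0]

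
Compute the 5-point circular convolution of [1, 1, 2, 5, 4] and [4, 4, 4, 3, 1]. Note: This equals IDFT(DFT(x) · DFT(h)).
Either evaluate y[k] = Σ_j x[j]·h[(k-j) mod 5] directly, or use IDFT(DFT(x) · DFT(h)). y[0] = 1×4 + 1×1 + 2×3 + 5×4 + 4×4 = 47; y[1] = 1×4 + 1×4 + 2×1 + 5×3 + 4×4 = 41; y[2] = 1×4 + 1×4 + 2×4 + 5×1 + 4×3 = 33; y[3] = 1×3 + 1×4 + 2×4 + 5×4 + 4×1 = 39; y[4] = 1×1 + 1×3 + 2×4 + 5×4 + 4×4 = 48. Result: [47, 41, 33, 39, 48]

[47, 41, 33, 39, 48]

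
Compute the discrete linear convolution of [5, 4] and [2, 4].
y[0] = 5×2 = 10; y[1] = 5×4 + 4×2 = 28; y[2] = 4×4 = 16

[10, 28, 16]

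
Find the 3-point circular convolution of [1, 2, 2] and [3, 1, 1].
Use y[k] = Σ_j u[j]·v[(k-j) mod 3]. y[0] = 1×3 + 2×1 + 2×1 = 7; y[1] = 1×1 + 2×3 + 2×1 = 9; y[2] = 1×1 + 2×1 + 2×3 = 9. Result: [7, 9, 9]

[7, 9, 9]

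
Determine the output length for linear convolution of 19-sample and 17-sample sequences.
Linear/full convolution length: m + n - 1 = 19 + 17 - 1 = 35

35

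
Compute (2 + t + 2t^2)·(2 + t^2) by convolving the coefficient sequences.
Ascending coefficients: a = [2, 1, 2], b = [2, 0, 1]. c[0] = 2×2 = 4; c[1] = 2×0 + 1×2 = 2; c[2] = 2×1 + 1×0 + 2×2 = 6; c[3] = 1×1 + 2×0 = 1; c[4] = 2×1 = 2. Result coefficients: [4, 2, 6, 1, 2] → 4 + 2t + 6t^2 + t^3 + 2t^4

4 + 2t + 6t^2 + t^3 + 2t^4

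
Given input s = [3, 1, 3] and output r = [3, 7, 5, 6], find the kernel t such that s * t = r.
Output length 4 = len(s) + len(t) - 1 ⇒ len(t) = 2. Solve t forward using t[k] = (r[k] - Σ_{i≥1} s[i]·t[k-i]) / s[0]: t[0] = r[0] / s[0] = 3 / 3 = 1; t[1] = (r[1] - 1×1) / s[0] = (7 - 1×1) / 3 = 2. So t = [1, 2]. Forward-check [3, 1, 3] * [1, 2]: r[0] = 3×1 = 3; r[1] = 3×2 + 1×1 = 7; r[2] = 1×2 + 3×1 = 5; r[3] = 3×2 = 6 → [3, 7, 5, 6] ✓

[1, 2]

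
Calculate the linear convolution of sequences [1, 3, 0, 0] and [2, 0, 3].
y[0] = 1×2 = 2; y[1] = 1×0 + 3×2 = 6; y[2] = 1×3 + 3×0 + 0×2 = 3; y[3] = 3×3 + 0×0 + 0×2 = 9; y[4] = 0×3 + 0×0 = 0; y[5] = 0×3 = 0

[2, 6, 3, 9, 0, 0]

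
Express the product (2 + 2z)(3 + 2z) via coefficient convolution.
Ascending coefficients: a = [2, 2], b = [3, 2]. c[0] = 2×3 = 6; c[1] = 2×2 + 2×3 = 10; c[2] = 2×2 = 4. Result coefficients: [6, 10, 4] → 6 + 10z + 4z^2

6 + 10z + 4z^2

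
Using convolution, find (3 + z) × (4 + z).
Ascending coefficients: a = [3, 1], b = [4, 1]. c[0] = 3×4 = 12; c[1] = 3×1 + 1×4 = 7; c[2] = 1×1 = 1. Result coefficients: [12, 7, 1] → 12 + 7z + z^2

12 + 7z + z^2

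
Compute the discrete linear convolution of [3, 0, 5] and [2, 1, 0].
y[0] = 3×2 = 6; y[1] = 3×1 + 0×2 = 3; y[2] = 3×0 + 0×1 + 5×2 = 10; y[3] = 0×0 + 5×1 = 5; y[4] = 5×0 = 0

[6, 3, 10, 5, 0]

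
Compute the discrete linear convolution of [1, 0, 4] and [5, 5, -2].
y[0] = 1×5 = 5; y[1] = 1×5 + 0×5 = 5; y[2] = 1×-2 + 0×5 + 4×5 = 18; y[3] = 0×-2 + 4×5 = 20; y[4] = 4×-2 = -8

[5, 5, 18, 20, -8]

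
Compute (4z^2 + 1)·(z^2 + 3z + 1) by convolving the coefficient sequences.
Ascending coefficients: a = [1, 0, 4], b = [1, 3, 1]. c[0] = 1×1 = 1; c[1] = 1×3 + 0×1 = 3; c[2] = 1×1 + 0×3 + 4×1 = 5; c[3] = 0×1 + 4×3 = 12; c[4] = 4×1 = 4. Result coefficients: [1, 3, 5, 12, 4] → 4z^4 + 12z^3 + 5z^2 + 3z + 1

4z^4 + 12z^3 + 5z^2 + 3z + 1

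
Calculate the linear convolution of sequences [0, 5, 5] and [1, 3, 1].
y[0] = 0×1 = 0; y[1] = 0×3 + 5×1 = 5; y[2] = 0×1 + 5×3 + 5×1 = 20; y[3] = 5×1 + 5×3 = 20; y[4] = 5×1 = 5

[0, 5, 20, 20, 5]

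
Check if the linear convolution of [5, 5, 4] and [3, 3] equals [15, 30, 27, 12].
Recompute linear convolution of [5, 5, 4] and [3, 3]: y[0] = 5×3 = 15; y[1] = 5×3 + 5×3 = 30; y[2] = 5×3 + 4×3 = 27; y[3] = 4×3 = 12 → [15, 30, 27, 12]. Given [15, 30, 27, 12] matches, so answer: Yes

Yes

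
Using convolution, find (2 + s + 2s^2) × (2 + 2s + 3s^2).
Ascending coefficients: a = [2, 1, 2], b = [2, 2, 3]. c[0] = 2×2 = 4; c[1] = 2×2 + 1×2 = 6; c[2] = 2×3 + 1×2 + 2×2 = 12; c[3] = 1×3 + 2×2 = 7; c[4] = 2×3 = 6. Result coefficients: [4, 6, 12, 7, 6] → 4 + 6s + 12s^2 + 7s^3 + 6s^4

4 + 6s + 12s^2 + 7s^3 + 6s^4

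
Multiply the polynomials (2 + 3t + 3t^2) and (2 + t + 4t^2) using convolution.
Ascending coefficients: a = [2, 3, 3], b = [2, 1, 4]. c[0] = 2×2 = 4; c[1] = 2×1 + 3×2 = 8; c[2] = 2×4 + 3×1 + 3×2 = 17; c[3] = 3×4 + 3×1 = 15; c[4] = 3×4 = 12. Result coefficients: [4, 8, 17, 15, 12] → 4 + 8t + 17t^2 + 15t^3 + 12t^4

4 + 8t + 17t^2 + 15t^3 + 12t^4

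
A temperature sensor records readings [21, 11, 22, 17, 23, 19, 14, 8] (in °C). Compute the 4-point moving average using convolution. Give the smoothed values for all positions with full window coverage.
4-point moving average kernel = [1, 1, 1, 1]. Apply in 'valid' mode (full window coverage): avg[0] = (21 + 11 + 22 + 17) / 4 = 17.75; avg[1] = (11 + 22 + 17 + 23) / 4 = 18.25; avg[2] = (22 + 17 + 23 + 19) / 4 = 20.25; avg[3] = (17 + 23 + 19 + 14) / 4 = 18.25; avg[4] = (23 + 19 + 14 + 8) / 4 = 16.0. Smoothed values: [17.75, 18.25, 20.25, 18.25, 16.0]

[17.75, 18.25, 20.25, 18.25, 16.0]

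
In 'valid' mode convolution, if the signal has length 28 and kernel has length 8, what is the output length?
'Valid' mode counts only positions where the kernel fully overlaps the signal: m - n + 1 = 28 - 8 + 1 = 21

21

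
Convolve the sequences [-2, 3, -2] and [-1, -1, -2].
y[0] = -2×-1 = 2; y[1] = -2×-1 + 3×-1 = -1; y[2] = -2×-2 + 3×-1 + -2×-1 = 3; y[3] = 3×-2 + -2×-1 = -4; y[4] = -2×-2 = 4

[2, -1, 3, -4, 4]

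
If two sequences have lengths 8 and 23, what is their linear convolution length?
Linear/full convolution length: m + n - 1 = 8 + 23 - 1 = 30

30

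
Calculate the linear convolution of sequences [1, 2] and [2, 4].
y[0] = 1×2 = 2; y[1] = 1×4 + 2×2 = 8; y[2] = 2×4 = 8

[2, 8, 8]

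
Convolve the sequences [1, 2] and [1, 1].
y[0] = 1×1 = 1; y[1] = 1×1 + 2×1 = 3; y[2] = 2×1 = 2

[1, 3, 2]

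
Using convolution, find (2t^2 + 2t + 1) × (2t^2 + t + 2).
Ascending coefficients: a = [1, 2, 2], b = [2, 1, 2]. c[0] = 1×2 = 2; c[1] = 1×1 + 2×2 = 5; c[2] = 1×2 + 2×1 + 2×2 = 8; c[3] = 2×2 + 2×1 = 6; c[4] = 2×2 = 4. Result coefficients: [2, 5, 8, 6, 4] → 4t^4 + 6t^3 + 8t^2 + 5t + 2

4t^4 + 6t^3 + 8t^2 + 5t + 2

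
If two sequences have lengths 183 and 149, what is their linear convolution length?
Linear/full convolution length: m + n - 1 = 183 + 149 - 1 = 331

331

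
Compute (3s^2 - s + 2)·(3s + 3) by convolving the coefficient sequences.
Ascending coefficients: a = [2, -1, 3], b = [3, 3]. c[0] = 2×3 = 6; c[1] = 2×3 + -1×3 = 3; c[2] = -1×3 + 3×3 = 6; c[3] = 3×3 = 9. Result coefficients: [6, 3, 6, 9] → 9s^3 + 6s^2 + 3s + 6

9s^3 + 6s^2 + 3s + 6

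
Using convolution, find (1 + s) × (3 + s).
Ascending coefficients: a = [1, 1], b = [3, 1]. c[0] = 1×3 = 3; c[1] = 1×1 + 1×3 = 4; c[2] = 1×1 = 1. Result coefficients: [3, 4, 1] → 3 + 4s + s^2

3 + 4s + s^2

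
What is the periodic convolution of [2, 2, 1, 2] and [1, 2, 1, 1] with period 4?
Use y[k] = Σ_j x[j]·h[(k-j) mod 4]. y[0] = 2×1 + 2×1 + 1×1 + 2×2 = 9; y[1] = 2×2 + 2×1 + 1×1 + 2×1 = 9; y[2] = 2×1 + 2×2 + 1×1 + 2×1 = 9; y[3] = 2×1 + 2×1 + 1×2 + 2×1 = 8. Result: [9, 9, 9, 8]

[9, 9, 9, 8]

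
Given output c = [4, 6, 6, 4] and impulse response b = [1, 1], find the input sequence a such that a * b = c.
Deconvolve c=[4, 6, 6, 4] by b=[1, 1]. Since b[0]=1, solve forward: a[0] = c[0] / 1 = 4; a[1] = (c[1] - 4×1) / 1 = 2; a[2] = (c[2] - 2×1) / 1 = 4. So a = [4, 2, 4]. Check by forward convolution: c[0] = 4×1 = 4; c[1] = 4×1 + 2×1 = 6; c[2] = 2×1 + 4×1 = 6; c[3] = 4×1 = 4

[4, 2, 4]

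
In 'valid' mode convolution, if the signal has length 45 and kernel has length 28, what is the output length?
'Valid' mode counts only positions where the kernel fully overlaps the signal: m - n + 1 = 45 - 28 + 1 = 18

18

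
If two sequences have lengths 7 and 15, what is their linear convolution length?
Linear/full convolution length: m + n - 1 = 7 + 15 - 1 = 21

21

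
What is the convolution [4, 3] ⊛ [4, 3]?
y[0] = 4×4 = 16; y[1] = 4×3 + 3×4 = 24; y[2] = 3×3 = 9

[16, 24, 9]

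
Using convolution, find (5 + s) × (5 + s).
Ascending coefficients: a = [5, 1], b = [5, 1]. c[0] = 5×5 = 25; c[1] = 5×1 + 1×5 = 10; c[2] = 1×1 = 1. Result coefficients: [25, 10, 1] → 25 + 10s + s^2

25 + 10s + s^2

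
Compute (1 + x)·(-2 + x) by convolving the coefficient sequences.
Ascending coefficients: a = [1, 1], b = [-2, 1]. c[0] = 1×-2 = -2; c[1] = 1×1 + 1×-2 = -1; c[2] = 1×1 = 1. Result coefficients: [-2, -1, 1] → -2 - x + x^2

-2 - x + x^2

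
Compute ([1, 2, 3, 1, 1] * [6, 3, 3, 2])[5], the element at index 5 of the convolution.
Use y[k] = Σ_i a[i]·b[k-i] at k=5. y[5] = 3×2 + 1×3 + 1×3 = 12

12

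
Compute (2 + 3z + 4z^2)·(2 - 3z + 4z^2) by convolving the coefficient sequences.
Ascending coefficients: a = [2, 3, 4], b = [2, -3, 4]. c[0] = 2×2 = 4; c[1] = 2×-3 + 3×2 = 0; c[2] = 2×4 + 3×-3 + 4×2 = 7; c[3] = 3×4 + 4×-3 = 0; c[4] = 4×4 = 16. Result coefficients: [4, 0, 7, 0, 16] → 4 + 7z^2 + 16z^4

4 + 7z^2 + 16z^4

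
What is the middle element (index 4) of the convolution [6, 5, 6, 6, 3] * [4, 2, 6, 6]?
Use y[k] = Σ_i a[i]·b[k-i] at k=4. y[4] = 5×6 + 6×6 + 6×2 + 3×4 = 90

90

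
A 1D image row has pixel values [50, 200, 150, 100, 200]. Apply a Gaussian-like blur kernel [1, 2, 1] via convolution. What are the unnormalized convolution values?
Convolve image row [50, 200, 150, 100, 200] with kernel [1, 2, 1]: y[0] = 50×1 = 50; y[1] = 50×2 + 200×1 = 300; y[2] = 50×1 + 200×2 + 150×1 = 600; y[3] = 200×1 + 150×2 + 100×1 = 600; y[4] = 150×1 + 100×2 + 200×1 = 550; y[5] = 100×1 + 200×2 = 500; y[6] = 200×1 = 200 → [50, 300, 600, 600, 550, 500, 200]. Normalization factor = sum(kernel) = 4.

[50, 300, 600, 600, 550, 500, 200]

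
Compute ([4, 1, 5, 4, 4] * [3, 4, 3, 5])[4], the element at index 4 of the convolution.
Use y[k] = Σ_i a[i]·b[k-i] at k=4. y[4] = 1×5 + 5×3 + 4×4 + 4×3 = 48

48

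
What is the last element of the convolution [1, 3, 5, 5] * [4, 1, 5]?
Use y[k] = Σ_i a[i]·b[k-i] at k=5. y[5] = 5×5 = 25

25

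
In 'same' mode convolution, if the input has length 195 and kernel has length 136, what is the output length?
'Same' mode returns an output with the same length as the input: 195

195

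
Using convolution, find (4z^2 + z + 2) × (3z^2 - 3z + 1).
Ascending coefficients: a = [2, 1, 4], b = [1, -3, 3]. c[0] = 2×1 = 2; c[1] = 2×-3 + 1×1 = -5; c[2] = 2×3 + 1×-3 + 4×1 = 7; c[3] = 1×3 + 4×-3 = -9; c[4] = 4×3 = 12. Result coefficients: [2, -5, 7, -9, 12] → 12z^4 - 9z^3 + 7z^2 - 5z + 2

12z^4 - 9z^3 + 7z^2 - 5z + 2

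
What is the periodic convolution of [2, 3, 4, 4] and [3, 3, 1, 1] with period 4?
Use y[k] = Σ_j a[j]·b[(k-j) mod 4]. y[0] = 2×3 + 3×1 + 4×1 + 4×3 = 25; y[1] = 2×3 + 3×3 + 4×1 + 4×1 = 23; y[2] = 2×1 + 3×3 + 4×3 + 4×1 = 27; y[3] = 2×1 + 3×1 + 4×3 + 4×3 = 29. Result: [25, 23, 27, 29]

[25, 23, 27, 29]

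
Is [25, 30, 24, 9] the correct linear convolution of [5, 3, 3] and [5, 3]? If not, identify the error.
Recompute linear convolution of [5, 3, 3] and [5, 3]: y[0] = 5×5 = 25; y[1] = 5×3 + 3×5 = 30; y[2] = 3×3 + 3×5 = 24; y[3] = 3×3 = 9 → [25, 30, 24, 9]. Given [25, 30, 24, 9] matches, so answer: Yes

Yes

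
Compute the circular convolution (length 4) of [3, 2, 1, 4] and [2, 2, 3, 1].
Use y[k] = Σ_j u[j]·v[(k-j) mod 4]. y[0] = 3×2 + 2×1 + 1×3 + 4×2 = 19; y[1] = 3×2 + 2×2 + 1×1 + 4×3 = 23; y[2] = 3×3 + 2×2 + 1×2 + 4×1 = 19; y[3] = 3×1 + 2×3 + 1×2 + 4×2 = 19. Result: [19, 23, 19, 19]

[19, 23, 19, 19]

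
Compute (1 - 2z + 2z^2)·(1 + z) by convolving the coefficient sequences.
Ascending coefficients: a = [1, -2, 2], b = [1, 1]. c[0] = 1×1 = 1; c[1] = 1×1 + -2×1 = -1; c[2] = -2×1 + 2×1 = 0; c[3] = 2×1 = 2. Result coefficients: [1, -1, 0, 2] → 1 - z + 2z^3

1 - z + 2z^3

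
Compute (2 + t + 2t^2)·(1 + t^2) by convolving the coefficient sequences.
Ascending coefficients: a = [2, 1, 2], b = [1, 0, 1]. c[0] = 2×1 = 2; c[1] = 2×0 + 1×1 = 1; c[2] = 2×1 + 1×0 + 2×1 = 4; c[3] = 1×1 + 2×0 = 1; c[4] = 2×1 = 2. Result coefficients: [2, 1, 4, 1, 2] → 2 + t + 4t^2 + t^3 + 2t^4

2 + t + 4t^2 + t^3 + 2t^4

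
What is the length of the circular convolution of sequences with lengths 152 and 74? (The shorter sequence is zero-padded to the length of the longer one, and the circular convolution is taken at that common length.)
Circular convolution (zero-padding the shorter input) has length max(m, n) = max(152, 74) = 152

152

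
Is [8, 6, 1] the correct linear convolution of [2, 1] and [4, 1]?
Recompute linear convolution of [2, 1] and [4, 1]: y[0] = 2×4 = 8; y[1] = 2×1 + 1×4 = 6; y[2] = 1×1 = 1 → [8, 6, 1]. Given [8, 6, 1] matches, so answer: Yes

Yes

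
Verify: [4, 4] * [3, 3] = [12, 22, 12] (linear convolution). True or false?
Recompute linear convolution of [4, 4] and [3, 3]: y[0] = 4×3 = 12; y[1] = 4×3 + 4×3 = 24; y[2] = 4×3 = 12 → [12, 24, 12]. Compare to given [12, 22, 12]: they differ at index 1: given 22, correct 24, so answer: No

No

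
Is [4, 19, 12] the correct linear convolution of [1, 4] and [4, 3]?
Recompute linear convolution of [1, 4] and [4, 3]: y[0] = 1×4 = 4; y[1] = 1×3 + 4×4 = 19; y[2] = 4×3 = 12 → [4, 19, 12]. Given [4, 19, 12] matches, so answer: Yes

Yes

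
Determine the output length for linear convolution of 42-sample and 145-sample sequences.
Linear/full convolution length: m + n - 1 = 42 + 145 - 1 = 186

186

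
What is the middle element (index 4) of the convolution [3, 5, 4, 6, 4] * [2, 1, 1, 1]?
Use y[k] = Σ_i a[i]·b[k-i] at k=4. y[4] = 5×1 + 4×1 + 6×1 + 4×2 = 23

23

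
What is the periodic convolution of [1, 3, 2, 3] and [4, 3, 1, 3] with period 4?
Use y[k] = Σ_j a[j]·b[(k-j) mod 4]. y[0] = 1×4 + 3×3 + 2×1 + 3×3 = 24; y[1] = 1×3 + 3×4 + 2×3 + 3×1 = 24; y[2] = 1×1 + 3×3 + 2×4 + 3×3 = 27; y[3] = 1×3 + 3×1 + 2×3 + 3×4 = 24. Result: [24, 24, 27, 24]

[24, 24, 27, 24]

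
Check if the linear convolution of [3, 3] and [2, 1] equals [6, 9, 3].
Recompute linear convolution of [3, 3] and [2, 1]: y[0] = 3×2 = 6; y[1] = 3×1 + 3×2 = 9; y[2] = 3×1 = 3 → [6, 9, 3]. Given [6, 9, 3] matches, so answer: Yes

Yes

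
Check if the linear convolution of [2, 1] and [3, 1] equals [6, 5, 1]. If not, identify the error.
Recompute linear convolution of [2, 1] and [3, 1]: y[0] = 2×3 = 6; y[1] = 2×1 + 1×3 = 5; y[2] = 1×1 = 1 → [6, 5, 1]. Given [6, 5, 1] matches, so answer: Yes

Yes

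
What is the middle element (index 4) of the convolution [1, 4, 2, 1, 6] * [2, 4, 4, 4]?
Use y[k] = Σ_i a[i]·b[k-i] at k=4. y[4] = 4×4 + 2×4 + 1×4 + 6×2 = 40

40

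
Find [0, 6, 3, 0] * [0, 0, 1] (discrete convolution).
y[0] = 0×0 = 0; y[1] = 0×0 + 6×0 = 0; y[2] = 0×1 + 6×0 + 3×0 = 0; y[3] = 6×1 + 3×0 + 0×0 = 6; y[4] = 3×1 + 0×0 = 3; y[5] = 0×1 = 0

[0, 0, 0, 6, 3, 0]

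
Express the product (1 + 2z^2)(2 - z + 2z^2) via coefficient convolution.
Ascending coefficients: a = [1, 0, 2], b = [2, -1, 2]. c[0] = 1×2 = 2; c[1] = 1×-1 + 0×2 = -1; c[2] = 1×2 + 0×-1 + 2×2 = 6; c[3] = 0×2 + 2×-1 = -2; c[4] = 2×2 = 4. Result coefficients: [2, -1, 6, -2, 4] → 2 - z + 6z^2 - 2z^3 + 4z^4

2 - z + 6z^2 - 2z^3 + 4z^4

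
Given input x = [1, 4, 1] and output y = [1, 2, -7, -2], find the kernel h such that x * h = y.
Output length 4 = len(x) + len(h) - 1 ⇒ len(h) = 2. Solve h forward using h[k] = (y[k] - Σ_{i≥1} x[i]·h[k-i]) / x[0]: h[0] = y[0] / x[0] = 1 / 1 = 1; h[1] = (y[1] - 4×1) / x[0] = (2 - 4×1) / 1 = -2. So h = [1, -2]. Forward-check [1, 4, 1] * [1, -2]: y[0] = 1×1 = 1; y[1] = 1×-2 + 4×1 = 2; y[2] = 4×-2 + 1×1 = -7; y[3] = 1×-2 = -2 → [1, 2, -7, -2] ✓

[1, -2]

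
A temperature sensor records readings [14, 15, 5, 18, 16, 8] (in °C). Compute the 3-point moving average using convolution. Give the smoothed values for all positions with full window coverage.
3-point moving average kernel = [1, 1, 1]. Apply in 'valid' mode (full window coverage): avg[0] = (14 + 15 + 5) / 3 = 11.33; avg[1] = (15 + 5 + 18) / 3 = 12.67; avg[2] = (5 + 18 + 16) / 3 = 13.0; avg[3] = (18 + 16 + 8) / 3 = 14.0. Smoothed values: [11.33, 12.67, 13.0, 14.0]

[11.33, 12.67, 13.0, 14.0]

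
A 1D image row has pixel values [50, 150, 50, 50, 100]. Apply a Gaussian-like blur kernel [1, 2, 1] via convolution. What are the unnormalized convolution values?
Convolve image row [50, 150, 50, 50, 100] with kernel [1, 2, 1]: y[0] = 50×1 = 50; y[1] = 50×2 + 150×1 = 250; y[2] = 50×1 + 150×2 + 50×1 = 400; y[3] = 150×1 + 50×2 + 50×1 = 300; y[4] = 50×1 + 50×2 + 100×1 = 250; y[5] = 50×1 + 100×2 = 250; y[6] = 100×1 = 100 → [50, 250, 400, 300, 250, 250, 100]. Normalization factor = sum(kernel) = 4.

[50, 250, 400, 300, 250, 250, 100]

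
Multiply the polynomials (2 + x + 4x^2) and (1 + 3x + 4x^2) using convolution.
Ascending coefficients: a = [2, 1, 4], b = [1, 3, 4]. c[0] = 2×1 = 2; c[1] = 2×3 + 1×1 = 7; c[2] = 2×4 + 1×3 + 4×1 = 15; c[3] = 1×4 + 4×3 = 16; c[4] = 4×4 = 16. Result coefficients: [2, 7, 15, 16, 16] → 2 + 7x + 15x^2 + 16x^3 + 16x^4

2 + 7x + 15x^2 + 16x^3 + 16x^4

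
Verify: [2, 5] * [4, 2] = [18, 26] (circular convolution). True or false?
Recompute circular convolution of [2, 5] and [4, 2]: y[0] = 2×4 + 5×2 = 18; y[1] = 2×2 + 5×4 = 24 → [18, 24]. Compare to given [18, 26]: they differ at index 1: given 26, correct 24, so answer: No

No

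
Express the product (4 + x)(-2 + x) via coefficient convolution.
Ascending coefficients: a = [4, 1], b = [-2, 1]. c[0] = 4×-2 = -8; c[1] = 4×1 + 1×-2 = 2; c[2] = 1×1 = 1. Result coefficients: [-8, 2, 1] → -8 + 2x + x^2

-8 + 2x + x^2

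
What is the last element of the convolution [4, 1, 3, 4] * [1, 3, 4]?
Use y[k] = Σ_i a[i]·b[k-i] at k=5. y[5] = 4×4 = 16

16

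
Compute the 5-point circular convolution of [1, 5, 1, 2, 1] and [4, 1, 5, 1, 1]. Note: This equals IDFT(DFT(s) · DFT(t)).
Either evaluate y[k] = Σ_j s[j]·t[(k-j) mod 5] directly, or use IDFT(DFT(s) · DFT(t)). y[0] = 1×4 + 5×1 + 1×1 + 2×5 + 1×1 = 21; y[1] = 1×1 + 5×4 + 1×1 + 2×1 + 1×5 = 29; y[2] = 1×5 + 5×1 + 1×4 + 2×1 + 1×1 = 17; y[3] = 1×1 + 5×5 + 1×1 + 2×4 + 1×1 = 36; y[4] = 1×1 + 5×1 + 1×5 + 2×1 + 1×4 = 17. Result: [21, 29, 17, 36, 17]

[21, 29, 17, 36, 17]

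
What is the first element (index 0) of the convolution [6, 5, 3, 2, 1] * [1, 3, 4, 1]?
Use y[k] = Σ_i a[i]·b[k-i] at k=0. y[0] = 6×1 = 6

6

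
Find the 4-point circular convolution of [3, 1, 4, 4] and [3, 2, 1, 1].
Use y[k] = Σ_j a[j]·b[(k-j) mod 4]. y[0] = 3×3 + 1×1 + 4×1 + 4×2 = 22; y[1] = 3×2 + 1×3 + 4×1 + 4×1 = 17; y[2] = 3×1 + 1×2 + 4×3 + 4×1 = 21; y[3] = 3×1 + 1×1 + 4×2 + 4×3 = 24. Result: [22, 17, 21, 24]

[22, 17, 21, 24]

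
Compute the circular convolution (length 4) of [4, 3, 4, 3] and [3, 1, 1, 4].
Use y[k] = Σ_j s[j]·t[(k-j) mod 4]. y[0] = 4×3 + 3×4 + 4×1 + 3×1 = 31; y[1] = 4×1 + 3×3 + 4×4 + 3×1 = 32; y[2] = 4×1 + 3×1 + 4×3 + 3×4 = 31; y[3] = 4×4 + 3×1 + 4×1 + 3×3 = 32. Result: [31, 32, 31, 32]

[31, 32, 31, 32]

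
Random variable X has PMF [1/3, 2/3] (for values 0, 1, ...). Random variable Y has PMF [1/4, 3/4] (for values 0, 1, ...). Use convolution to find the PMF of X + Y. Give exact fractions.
P(X+Y=k) = Σ_i P(X=i)·P(Y=k-i) — a convolution of [1/3, 2/3] and [1/4, 3/4]. P(X+Y=0) = (1/3)×(1/4) = 1/12; P(X+Y=1) = (1/3)×(3/4) + (2/3)×(1/4) = 1/4 + 1/6 = 5/12; P(X+Y=2) = (2/3)×(3/4) = 1/2. PMF: [1/12, 5/12, 1/2] (sums to 1 ✓)

[1/12, 5/12, 1/2]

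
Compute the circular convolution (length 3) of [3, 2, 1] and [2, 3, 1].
Use y[k] = Σ_j a[j]·b[(k-j) mod 3]. y[0] = 3×2 + 2×1 + 1×3 = 11; y[1] = 3×3 + 2×2 + 1×1 = 14; y[2] = 3×1 + 2×3 + 1×2 = 11. Result: [11, 14, 11]

[11, 14, 11]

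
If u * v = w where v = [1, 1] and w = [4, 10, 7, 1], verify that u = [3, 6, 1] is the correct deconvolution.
Forward-compute [3, 6, 1] * [1, 1]: w[0] = 3×1 = 3; w[1] = 3×1 + 6×1 = 9; w[2] = 6×1 + 1×1 = 7; w[3] = 1×1 = 1 → [3, 9, 7, 1]. Does not match given w = [4, 10, 7, 1].

Not verified. [3, 6, 1] * [1, 1] = [3, 9, 7, 1], which differs from [4, 10, 7, 1] at index 0.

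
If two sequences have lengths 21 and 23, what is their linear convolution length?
Linear/full convolution length: m + n - 1 = 21 + 23 - 1 = 43

43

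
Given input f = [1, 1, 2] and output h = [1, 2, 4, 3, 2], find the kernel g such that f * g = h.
Output length 5 = len(f) + len(g) - 1 ⇒ len(g) = 3. Solve g forward using g[k] = (h[k] - Σ_{i≥1} f[i]·g[k-i]) / f[0]: g[0] = h[0] / f[0] = 1 / 1 = 1; g[1] = (h[1] - 1×1) / f[0] = (2 - 1×1) / 1 = 1; g[2] = (h[2] - 1×1 - 2×1) / f[0] = (4 - 1×1 - 2×1) / 1 = 1. So g = [1, 1, 1]. Forward-check [1, 1, 2] * [1, 1, 1]: h[0] = 1×1 = 1; h[1] = 1×1 + 1×1 = 2; h[2] = 1×1 + 1×1 + 2×1 = 4; h[3] = 1×1 + 2×1 = 3; h[4] = 2×1 = 2 → [1, 2, 4, 3, 2] ✓

[1, 1, 1]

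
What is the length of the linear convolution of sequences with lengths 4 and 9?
Linear/full convolution length: m + n - 1 = 4 + 9 - 1 = 12

12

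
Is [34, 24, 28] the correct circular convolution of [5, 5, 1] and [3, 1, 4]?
Recompute circular convolution of [5, 5, 1] and [3, 1, 4]: y[0] = 5×3 + 5×4 + 1×1 = 36; y[1] = 5×1 + 5×3 + 1×4 = 24; y[2] = 5×4 + 5×1 + 1×3 = 28 → [36, 24, 28]. Compare to given [34, 24, 28]: they differ at index 0: given 34, correct 36, so answer: No

No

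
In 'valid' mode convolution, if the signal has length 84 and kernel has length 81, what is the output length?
'Valid' mode counts only positions where the kernel fully overlaps the signal: m - n + 1 = 84 - 81 + 1 = 4

4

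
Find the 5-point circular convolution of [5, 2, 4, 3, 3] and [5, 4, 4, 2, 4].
Use y[k] = Σ_j x[j]·h[(k-j) mod 5]. y[0] = 5×5 + 2×4 + 4×2 + 3×4 + 3×4 = 65; y[1] = 5×4 + 2×5 + 4×4 + 3×2 + 3×4 = 64; y[2] = 5×4 + 2×4 + 4×5 + 3×4 + 3×2 = 66; y[3] = 5×2 + 2×4 + 4×4 + 3×5 + 3×4 = 61; y[4] = 5×4 + 2×2 + 4×4 + 3×4 + 3×5 = 67. Result: [65, 64, 66, 61, 67]

[65, 64, 66, 61, 67]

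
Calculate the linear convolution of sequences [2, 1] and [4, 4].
y[0] = 2×4 = 8; y[1] = 2×4 + 1×4 = 12; y[2] = 1×4 = 4

[8, 12, 4]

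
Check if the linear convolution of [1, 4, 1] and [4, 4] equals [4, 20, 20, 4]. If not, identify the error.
Recompute linear convolution of [1, 4, 1] and [4, 4]: y[0] = 1×4 = 4; y[1] = 1×4 + 4×4 = 20; y[2] = 4×4 + 1×4 = 20; y[3] = 1×4 = 4 → [4, 20, 20, 4]. Given [4, 20, 20, 4] matches, so answer: Yes

Yes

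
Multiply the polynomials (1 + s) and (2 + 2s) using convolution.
Ascending coefficients: a = [1, 1], b = [2, 2]. c[0] = 1×2 = 2; c[1] = 1×2 + 1×2 = 4; c[2] = 1×2 = 2. Result coefficients: [2, 4, 2] → 2 + 4s + 2s^2

2 + 4s + 2s^2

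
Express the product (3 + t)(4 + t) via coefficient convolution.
Ascending coefficients: a = [3, 1], b = [4, 1]. c[0] = 3×4 = 12; c[1] = 3×1 + 1×4 = 7; c[2] = 1×1 = 1. Result coefficients: [12, 7, 1] → 12 + 7t + t^2

12 + 7t + t^2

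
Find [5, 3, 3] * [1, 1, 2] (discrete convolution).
y[0] = 5×1 = 5; y[1] = 5×1 + 3×1 = 8; y[2] = 5×2 + 3×1 + 3×1 = 16; y[3] = 3×2 + 3×1 = 9; y[4] = 3×2 = 6

[5, 8, 16, 9, 6]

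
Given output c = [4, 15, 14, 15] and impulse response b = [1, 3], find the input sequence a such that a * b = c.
Deconvolve c=[4, 15, 14, 15] by b=[1, 3]. Since b[0]=1, solve forward: a[0] = c[0] / 1 = 4; a[1] = (c[1] - 4×3) / 1 = 3; a[2] = (c[2] - 3×3) / 1 = 5. So a = [4, 3, 5]. Check by forward convolution: c[0] = 4×1 = 4; c[1] = 4×3 + 3×1 = 15; c[2] = 3×3 + 5×1 = 14; c[3] = 5×3 = 15

[4, 3, 5]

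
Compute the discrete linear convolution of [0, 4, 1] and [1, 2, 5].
y[0] = 0×1 = 0; y[1] = 0×2 + 4×1 = 4; y[2] = 0×5 + 4×2 + 1×1 = 9; y[3] = 4×5 + 1×2 = 22; y[4] = 1×5 = 5

[0, 4, 9, 22, 5]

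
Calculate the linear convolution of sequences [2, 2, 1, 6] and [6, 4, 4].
y[0] = 2×6 = 12; y[1] = 2×4 + 2×6 = 20; y[2] = 2×4 + 2×4 + 1×6 = 22; y[3] = 2×4 + 1×4 + 6×6 = 48; y[4] = 1×4 + 6×4 = 28; y[5] = 6×4 = 24

[12, 20, 22, 48, 28, 24]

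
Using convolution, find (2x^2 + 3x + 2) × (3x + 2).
Ascending coefficients: a = [2, 3, 2], b = [2, 3]. c[0] = 2×2 = 4; c[1] = 2×3 + 3×2 = 12; c[2] = 3×3 + 2×2 = 13; c[3] = 2×3 = 6. Result coefficients: [4, 12, 13, 6] → 6x^3 + 13x^2 + 12x + 4

6x^3 + 13x^2 + 12x + 4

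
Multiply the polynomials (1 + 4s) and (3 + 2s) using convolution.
Ascending coefficients: a = [1, 4], b = [3, 2]. c[0] = 1×3 = 3; c[1] = 1×2 + 4×3 = 14; c[2] = 4×2 = 8. Result coefficients: [3, 14, 8] → 3 + 14s + 8s^2

3 + 14s + 8s^2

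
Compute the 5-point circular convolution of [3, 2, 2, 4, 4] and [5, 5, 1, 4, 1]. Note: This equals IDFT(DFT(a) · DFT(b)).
Either evaluate y[k] = Σ_j a[j]·b[(k-j) mod 5] directly, or use IDFT(DFT(a) · DFT(b)). y[0] = 3×5 + 2×1 + 2×4 + 4×1 + 4×5 = 49; y[1] = 3×5 + 2×5 + 2×1 + 4×4 + 4×1 = 47; y[2] = 3×1 + 2×5 + 2×5 + 4×1 + 4×4 = 43; y[3] = 3×4 + 2×1 + 2×5 + 4×5 + 4×1 = 48; y[4] = 3×1 + 2×4 + 2×1 + 4×5 + 4×5 = 53. Result: [49, 47, 43, 48, 53]

[49, 47, 43, 48, 53]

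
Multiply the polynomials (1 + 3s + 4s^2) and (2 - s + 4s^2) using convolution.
Ascending coefficients: a = [1, 3, 4], b = [2, -1, 4]. c[0] = 1×2 = 2; c[1] = 1×-1 + 3×2 = 5; c[2] = 1×4 + 3×-1 + 4×2 = 9; c[3] = 3×4 + 4×-1 = 8; c[4] = 4×4 = 16. Result coefficients: [2, 5, 9, 8, 16] → 2 + 5s + 9s^2 + 8s^3 + 16s^4

2 + 5s + 9s^2 + 8s^3 + 16s^4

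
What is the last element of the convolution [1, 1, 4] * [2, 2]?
Use y[k] = Σ_i a[i]·b[k-i] at k=3. y[3] = 4×2 = 8

8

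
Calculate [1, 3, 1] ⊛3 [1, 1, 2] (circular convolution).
Use y[k] = Σ_j a[j]·b[(k-j) mod 3]. y[0] = 1×1 + 3×2 + 1×1 = 8; y[1] = 1×1 + 3×1 + 1×2 = 6; y[2] = 1×2 + 3×1 + 1×1 = 6. Result: [8, 6, 6]

[8, 6, 6]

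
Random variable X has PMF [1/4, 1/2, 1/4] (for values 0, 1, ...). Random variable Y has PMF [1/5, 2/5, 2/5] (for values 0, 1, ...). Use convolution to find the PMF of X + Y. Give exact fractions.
P(X+Y=k) = Σ_i P(X=i)·P(Y=k-i) — a convolution of [1/4, 1/2, 1/4] and [1/5, 2/5, 2/5]. P(X+Y=0) = (1/4)×(1/5) = 1/20; P(X+Y=1) = (1/4)×(2/5) + (1/2)×(1/5) = 1/10 + 1/10 = 1/5; P(X+Y=2) = (1/4)×(2/5) + (1/2)×(2/5) + (1/4)×(1/5) = 1/10 + 1/5 + 1/20 = 7/20; P(X+Y=3) = (1/2)×(2/5) + (1/4)×(2/5) = 1/5 + 1/10 = 3/10; P(X+Y=4) = (1/4)×(2/5) = 1/10. PMF: [1/20, 1/5, 7/20, 3/10, 1/10] (sums to 1 ✓)

[1/20, 1/5, 7/20, 3/10, 1/10]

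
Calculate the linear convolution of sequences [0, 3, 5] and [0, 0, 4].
y[0] = 0×0 = 0; y[1] = 0×0 + 3×0 = 0; y[2] = 0×4 + 3×0 + 5×0 = 0; y[3] = 3×4 + 5×0 = 12; y[4] = 5×4 = 20

[0, 0, 0, 12, 20]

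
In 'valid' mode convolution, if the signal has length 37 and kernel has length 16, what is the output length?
'Valid' mode counts only positions where the kernel fully overlaps the signal: m - n + 1 = 37 - 16 + 1 = 22

22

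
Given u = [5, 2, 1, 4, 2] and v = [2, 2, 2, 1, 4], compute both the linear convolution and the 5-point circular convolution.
Linear: y_lin[0] = 5×2 = 10; y_lin[1] = 5×2 + 2×2 = 14; y_lin[2] = 5×2 + 2×2 + 1×2 = 16; y_lin[3] = 5×1 + 2×2 + 1×2 + 4×2 = 19; y_lin[4] = 5×4 + 2×1 + 1×2 + 4×2 + 2×2 = 36; y_lin[5] = 2×4 + 1×1 + 4×2 + 2×2 = 21; y_lin[6] = 1×4 + 4×1 + 2×2 = 12; y_lin[7] = 4×4 + 2×1 = 18; y_lin[8] = 2×4 = 8 → [10, 14, 16, 19, 36, 21, 12, 18, 8]. Circular (length 5): y[0] = 5×2 + 2×4 + 1×1 + 4×2 + 2×2 = 31; y[1] = 5×2 + 2×2 + 1×4 + 4×1 + 2×2 = 26; y[2] = 5×2 + 2×2 + 1×2 + 4×4 + 2×1 = 34; y[3] = 5×1 + 2×2 + 1×2 + 4×2 + 2×4 = 27; y[4] = 5×4 + 2×1 + 1×2 + 4×2 + 2×2 = 36 → [31, 26, 34, 27, 36]

Linear: [10, 14, 16, 19, 36, 21, 12, 18, 8], Circular: [31, 26, 34, 27, 36]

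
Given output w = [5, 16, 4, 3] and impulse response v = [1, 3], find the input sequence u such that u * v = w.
Deconvolve w=[5, 16, 4, 3] by v=[1, 3]. Since v[0]=1, solve forward: u[0] = w[0] / 1 = 5; u[1] = (w[1] - 5×3) / 1 = 1; u[2] = (w[2] - 1×3) / 1 = 1. So u = [5, 1, 1]. Check by forward convolution: w[0] = 5×1 = 5; w[1] = 5×3 + 1×1 = 16; w[2] = 1×3 + 1×1 = 4; w[3] = 1×3 = 3

[5, 1, 1]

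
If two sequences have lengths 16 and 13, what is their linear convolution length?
Linear/full convolution length: m + n - 1 = 16 + 13 - 1 = 28

28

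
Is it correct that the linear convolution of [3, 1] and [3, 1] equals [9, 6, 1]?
Recompute linear convolution of [3, 1] and [3, 1]: y[0] = 3×3 = 9; y[1] = 3×1 + 1×3 = 6; y[2] = 1×1 = 1 → [9, 6, 1]. Given [9, 6, 1] matches, so answer: Yes

Yes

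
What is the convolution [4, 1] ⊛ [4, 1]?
y[0] = 4×4 = 16; y[1] = 4×1 + 1×4 = 8; y[2] = 1×1 = 1

[16, 8, 1]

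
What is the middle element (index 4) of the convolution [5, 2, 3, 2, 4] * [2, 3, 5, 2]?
Use y[k] = Σ_i a[i]·b[k-i] at k=4. y[4] = 2×2 + 3×5 + 2×3 + 4×2 = 33

33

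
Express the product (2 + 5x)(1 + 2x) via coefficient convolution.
Ascending coefficients: a = [2, 5], b = [1, 2]. c[0] = 2×1 = 2; c[1] = 2×2 + 5×1 = 9; c[2] = 5×2 = 10. Result coefficients: [2, 9, 10] → 2 + 9x + 10x^2

2 + 9x + 10x^2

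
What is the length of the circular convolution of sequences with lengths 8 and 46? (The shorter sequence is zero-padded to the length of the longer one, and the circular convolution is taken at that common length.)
Circular convolution (zero-padding the shorter input) has length max(m, n) = max(8, 46) = 46

46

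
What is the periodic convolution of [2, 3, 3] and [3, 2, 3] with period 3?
Use y[k] = Σ_j s[j]·t[(k-j) mod 3]. y[0] = 2×3 + 3×3 + 3×2 = 21; y[1] = 2×2 + 3×3 + 3×3 = 22; y[2] = 2×3 + 3×2 + 3×3 = 21. Result: [21, 22, 21]

[21, 22, 21]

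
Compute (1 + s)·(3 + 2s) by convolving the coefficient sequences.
Ascending coefficients: a = [1, 1], b = [3, 2]. c[0] = 1×3 = 3; c[1] = 1×2 + 1×3 = 5; c[2] = 1×2 = 2. Result coefficients: [3, 5, 2] → 3 + 5s + 2s^2

3 + 5s + 2s^2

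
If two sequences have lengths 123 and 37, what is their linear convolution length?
Linear/full convolution length: m + n - 1 = 123 + 37 - 1 = 159

159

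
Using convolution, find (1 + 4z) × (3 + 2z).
Ascending coefficients: a = [1, 4], b = [3, 2]. c[0] = 1×3 = 3; c[1] = 1×2 + 4×3 = 14; c[2] = 4×2 = 8. Result coefficients: [3, 14, 8] → 3 + 14z + 8z^2

3 + 14z + 8z^2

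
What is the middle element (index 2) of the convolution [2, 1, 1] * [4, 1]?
Use y[k] = Σ_i a[i]·b[k-i] at k=2. y[2] = 1×1 + 1×4 = 5

5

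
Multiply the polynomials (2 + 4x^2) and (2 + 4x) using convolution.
Ascending coefficients: a = [2, 0, 4], b = [2, 4]. c[0] = 2×2 = 4; c[1] = 2×4 + 0×2 = 8; c[2] = 0×4 + 4×2 = 8; c[3] = 4×4 = 16. Result coefficients: [4, 8, 8, 16] → 4 + 8x + 8x^2 + 16x^3

4 + 8x + 8x^2 + 16x^3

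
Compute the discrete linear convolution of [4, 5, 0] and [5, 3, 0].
y[0] = 4×5 = 20; y[1] = 4×3 + 5×5 = 37; y[2] = 4×0 + 5×3 + 0×5 = 15; y[3] = 5×0 + 0×3 = 0; y[4] = 0×0 = 0

[20, 37, 15, 0, 0]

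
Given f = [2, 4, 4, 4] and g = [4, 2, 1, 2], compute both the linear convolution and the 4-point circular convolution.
Linear: y_lin[0] = 2×4 = 8; y_lin[1] = 2×2 + 4×4 = 20; y_lin[2] = 2×1 + 4×2 + 4×4 = 26; y_lin[3] = 2×2 + 4×1 + 4×2 + 4×4 = 32; y_lin[4] = 4×2 + 4×1 + 4×2 = 20; y_lin[5] = 4×2 + 4×1 = 12; y_lin[6] = 4×2 = 8 → [8, 20, 26, 32, 20, 12, 8]. Circular (length 4): y[0] = 2×4 + 4×2 + 4×1 + 4×2 = 28; y[1] = 2×2 + 4×4 + 4×2 + 4×1 = 32; y[2] = 2×1 + 4×2 + 4×4 + 4×2 = 34; y[3] = 2×2 + 4×1 + 4×2 + 4×4 = 32 → [28, 32, 34, 32]

Linear: [8, 20, 26, 32, 20, 12, 8], Circular: [28, 32, 34, 32]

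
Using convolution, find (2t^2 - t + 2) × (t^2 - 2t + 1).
Ascending coefficients: a = [2, -1, 2], b = [1, -2, 1]. c[0] = 2×1 = 2; c[1] = 2×-2 + -1×1 = -5; c[2] = 2×1 + -1×-2 + 2×1 = 6; c[3] = -1×1 + 2×-2 = -5; c[4] = 2×1 = 2. Result coefficients: [2, -5, 6, -5, 2] → 2t^4 - 5t^3 + 6t^2 - 5t + 2

2t^4 - 5t^3 + 6t^2 - 5t + 2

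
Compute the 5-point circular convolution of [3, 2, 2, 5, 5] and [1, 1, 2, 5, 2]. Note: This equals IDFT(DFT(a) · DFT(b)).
Either evaluate y[k] = Σ_j a[j]·b[(k-j) mod 5] directly, or use IDFT(DFT(a) · DFT(b)). y[0] = 3×1 + 2×2 + 2×5 + 5×2 + 5×1 = 32; y[1] = 3×1 + 2×1 + 2×2 + 5×5 + 5×2 = 44; y[2] = 3×2 + 2×1 + 2×1 + 5×2 + 5×5 = 45; y[3] = 3×5 + 2×2 + 2×1 + 5×1 + 5×2 = 36; y[4] = 3×2 + 2×5 + 2×2 + 5×1 + 5×1 = 30. Result: [32, 44, 45, 36, 30]

[32, 44, 45, 36, 30]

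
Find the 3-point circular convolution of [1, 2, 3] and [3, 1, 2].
Use y[k] = Σ_j f[j]·g[(k-j) mod 3]. y[0] = 1×3 + 2×2 + 3×1 = 10; y[1] = 1×1 + 2×3 + 3×2 = 13; y[2] = 1×2 + 2×1 + 3×3 = 13. Result: [10, 13, 13]

[10, 13, 13]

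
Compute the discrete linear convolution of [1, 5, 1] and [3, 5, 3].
y[0] = 1×3 = 3; y[1] = 1×5 + 5×3 = 20; y[2] = 1×3 + 5×5 + 1×3 = 31; y[3] = 5×3 + 1×5 = 20; y[4] = 1×3 = 3

[3, 20, 31, 20, 3]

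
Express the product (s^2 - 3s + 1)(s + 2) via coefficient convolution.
Ascending coefficients: a = [1, -3, 1], b = [2, 1]. c[0] = 1×2 = 2; c[1] = 1×1 + -3×2 = -5; c[2] = -3×1 + 1×2 = -1; c[3] = 1×1 = 1. Result coefficients: [2, -5, -1, 1] → s^3 - s^2 - 5s + 2

s^3 - s^2 - 5s + 2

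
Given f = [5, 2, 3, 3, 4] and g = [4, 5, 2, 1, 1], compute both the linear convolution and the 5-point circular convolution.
Linear: y_lin[0] = 5×4 = 20; y_lin[1] = 5×5 + 2×4 = 33; y_lin[2] = 5×2 + 2×5 + 3×4 = 32; y_lin[3] = 5×1 + 2×2 + 3×5 + 3×4 = 36; y_lin[4] = 5×1 + 2×1 + 3×2 + 3×5 + 4×4 = 44; y_lin[5] = 2×1 + 3×1 + 3×2 + 4×5 = 31; y_lin[6] = 3×1 + 3×1 + 4×2 = 14; y_lin[7] = 3×1 + 4×1 = 7; y_lin[8] = 4×1 = 4 → [20, 33, 32, 36, 44, 31, 14, 7, 4]. Circular (length 5): y[0] = 5×4 + 2×1 + 3×1 + 3×2 + 4×5 = 51; y[1] = 5×5 + 2×4 + 3×1 + 3×1 + 4×2 = 47; y[2] = 5×2 + 2×5 + 3×4 + 3×1 + 4×1 = 39; y[3] = 5×1 + 2×2 + 3×5 + 3×4 + 4×1 = 40; y[4] = 5×1 + 2×1 + 3×2 + 3×5 + 4×4 = 44 → [51, 47, 39, 40, 44]

Linear: [20, 33, 32, 36, 44, 31, 14, 7, 4], Circular: [51, 47, 39, 40, 44]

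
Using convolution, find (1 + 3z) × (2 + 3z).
Ascending coefficients: a = [1, 3], b = [2, 3]. c[0] = 1×2 = 2; c[1] = 1×3 + 3×2 = 9; c[2] = 3×3 = 9. Result coefficients: [2, 9, 9] → 2 + 9z + 9z^2

2 + 9z + 9z^2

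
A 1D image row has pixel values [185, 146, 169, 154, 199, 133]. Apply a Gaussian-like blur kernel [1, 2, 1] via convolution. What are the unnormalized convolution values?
Convolve image row [185, 146, 169, 154, 199, 133] with kernel [1, 2, 1]: y[0] = 185×1 = 185; y[1] = 185×2 + 146×1 = 516; y[2] = 185×1 + 146×2 + 169×1 = 646; y[3] = 146×1 + 169×2 + 154×1 = 638; y[4] = 169×1 + 154×2 + 199×1 = 676; y[5] = 154×1 + 199×2 + 133×1 = 685; y[6] = 199×1 + 133×2 = 465; y[7] = 133×1 = 133 → [185, 516, 646, 638, 676, 685, 465, 133]. Normalization factor = sum(kernel) = 4.

[185, 516, 646, 638, 676, 685, 465, 133]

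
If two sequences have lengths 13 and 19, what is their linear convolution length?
Linear/full convolution length: m + n - 1 = 13 + 19 - 1 = 31

31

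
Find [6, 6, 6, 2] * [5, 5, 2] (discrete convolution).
y[0] = 6×5 = 30; y[1] = 6×5 + 6×5 = 60; y[2] = 6×2 + 6×5 + 6×5 = 72; y[3] = 6×2 + 6×5 + 2×5 = 52; y[4] = 6×2 + 2×5 = 22; y[5] = 2×2 = 4

[30, 60, 72, 52, 22, 4]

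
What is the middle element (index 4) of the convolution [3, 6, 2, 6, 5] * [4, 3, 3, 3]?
Use y[k] = Σ_i a[i]·b[k-i] at k=4. y[4] = 6×3 + 2×3 + 6×3 + 5×4 = 62

62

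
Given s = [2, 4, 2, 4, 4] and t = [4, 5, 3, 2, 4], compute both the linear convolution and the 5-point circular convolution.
Linear: y_lin[0] = 2×4 = 8; y_lin[1] = 2×5 + 4×4 = 26; y_lin[2] = 2×3 + 4×5 + 2×4 = 34; y_lin[3] = 2×2 + 4×3 + 2×5 + 4×4 = 42; y_lin[4] = 2×4 + 4×2 + 2×3 + 4×5 + 4×4 = 58; y_lin[5] = 4×4 + 2×2 + 4×3 + 4×5 = 52; y_lin[6] = 2×4 + 4×2 + 4×3 = 28; y_lin[7] = 4×4 + 4×2 = 24; y_lin[8] = 4×4 = 16 → [8, 26, 34, 42, 58, 52, 28, 24, 16]. Circular (length 5): y[0] = 2×4 + 4×4 + 2×2 + 4×3 + 4×5 = 60; y[1] = 2×5 + 4×4 + 2×4 + 4×2 + 4×3 = 54; y[2] = 2×3 + 4×5 + 2×4 + 4×4 + 4×2 = 58; y[3] = 2×2 + 4×3 + 2×5 + 4×4 + 4×4 = 58; y[4] = 2×4 + 4×2 + 2×3 + 4×5 + 4×4 = 58 → [60, 54, 58, 58, 58]

Linear: [8, 26, 34, 42, 58, 52, 28, 24, 16], Circular: [60, 54, 58, 58, 58]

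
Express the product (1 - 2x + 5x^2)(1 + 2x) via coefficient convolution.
Ascending coefficients: a = [1, -2, 5], b = [1, 2]. c[0] = 1×1 = 1; c[1] = 1×2 + -2×1 = 0; c[2] = -2×2 + 5×1 = 1; c[3] = 5×2 = 10. Result coefficients: [1, 0, 1, 10] → 1 + x^2 + 10x^3

1 + x^2 + 10x^3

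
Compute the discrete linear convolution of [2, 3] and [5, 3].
y[0] = 2×5 = 10; y[1] = 2×3 + 3×5 = 21; y[2] = 3×3 = 9

[10, 21, 9]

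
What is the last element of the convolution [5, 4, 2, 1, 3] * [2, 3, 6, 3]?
Use y[k] = Σ_i a[i]·b[k-i] at k=7. y[7] = 3×3 = 9

9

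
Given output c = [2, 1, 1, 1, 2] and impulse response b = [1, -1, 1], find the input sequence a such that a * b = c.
Deconvolve c=[2, 1, 1, 1, 2] by b=[1, -1, 1]. Since b[0]=1, solve forward: a[0] = c[0] / 1 = 2; a[1] = (c[1] - 2×-1) / 1 = 3; a[2] = (c[2] - 3×-1 - 2×1) / 1 = 2. So a = [2, 3, 2]. Check by forward convolution: c[0] = 2×1 = 2; c[1] = 2×-1 + 3×1 = 1; c[2] = 2×1 + 3×-1 + 2×1 = 1; c[3] = 3×1 + 2×-1 = 1; c[4] = 2×1 = 2

[2, 3, 2]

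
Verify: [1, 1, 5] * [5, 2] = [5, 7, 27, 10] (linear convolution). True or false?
Recompute linear convolution of [1, 1, 5] and [5, 2]: y[0] = 1×5 = 5; y[1] = 1×2 + 1×5 = 7; y[2] = 1×2 + 5×5 = 27; y[3] = 5×2 = 10 → [5, 7, 27, 10]. Given [5, 7, 27, 10] matches, so answer: Yes

Yes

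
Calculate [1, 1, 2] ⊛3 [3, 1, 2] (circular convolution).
Use y[k] = Σ_j u[j]·v[(k-j) mod 3]. y[0] = 1×3 + 1×2 + 2×1 = 7; y[1] = 1×1 + 1×3 + 2×2 = 8; y[2] = 1×2 + 1×1 + 2×3 = 9. Result: [7, 8, 9]

[7, 8, 9]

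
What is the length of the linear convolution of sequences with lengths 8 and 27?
Linear/full convolution length: m + n - 1 = 8 + 27 - 1 = 34

34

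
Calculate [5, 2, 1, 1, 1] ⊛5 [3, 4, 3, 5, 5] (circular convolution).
Use y[k] = Σ_j s[j]·t[(k-j) mod 5]. y[0] = 5×3 + 2×5 + 1×5 + 1×3 + 1×4 = 37; y[1] = 5×4 + 2×3 + 1×5 + 1×5 + 1×3 = 39; y[2] = 5×3 + 2×4 + 1×3 + 1×5 + 1×5 = 36; y[3] = 5×5 + 2×3 + 1×4 + 1×3 + 1×5 = 43; y[4] = 5×5 + 2×5 + 1×3 + 1×4 + 1×3 = 45. Result: [37, 39, 36, 43, 45]

[37, 39, 36, 43, 45]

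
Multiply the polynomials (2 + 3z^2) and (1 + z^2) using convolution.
Ascending coefficients: a = [2, 0, 3], b = [1, 0, 1]. c[0] = 2×1 = 2; c[1] = 2×0 + 0×1 = 0; c[2] = 2×1 + 0×0 + 3×1 = 5; c[3] = 0×1 + 3×0 = 0; c[4] = 3×1 = 3. Result coefficients: [2, 0, 5, 0, 3] → 2 + 5z^2 + 3z^4

2 + 5z^2 + 3z^4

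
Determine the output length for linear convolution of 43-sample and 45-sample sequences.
Linear/full convolution length: m + n - 1 = 43 + 45 - 1 = 87

87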